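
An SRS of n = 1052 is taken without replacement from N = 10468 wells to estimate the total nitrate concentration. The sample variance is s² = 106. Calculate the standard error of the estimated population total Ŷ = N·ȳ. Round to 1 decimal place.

3151.4

Var(Ŷ) = N²·Var(ȳ) = N²·(1 − n/N)·s²/n.
f = 1052/10468 = 0.10049675; Var(ȳ) = 0.89950325·106/1052 = 0.090634358.
Var(Ŷ) = 10468² · 0.090634358 = 9.9316245 × 10^6.
SE(Ŷ) = √(9.9316245 × 10^6) = 3151.4.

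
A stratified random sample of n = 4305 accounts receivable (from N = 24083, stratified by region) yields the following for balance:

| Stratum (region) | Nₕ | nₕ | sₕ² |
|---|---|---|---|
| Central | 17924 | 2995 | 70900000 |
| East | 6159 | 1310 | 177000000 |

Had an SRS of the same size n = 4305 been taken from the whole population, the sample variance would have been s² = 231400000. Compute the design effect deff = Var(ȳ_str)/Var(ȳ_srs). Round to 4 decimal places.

0.4050

Var(ȳ_str) = Σ Wₕ²(1−fₕ)sₕ²/nₕ with Wₕ = Nₕ/24083:
  Central: (17924/24083)²·(1−2995/17924)·70900000/2995 = 10921.792
  East: (6159/24083)²·(1−1310/6159)·177000000/1310 = 6957.3394
  → Var(ȳ_str) = 17879.131.
Var(ȳ_srs) = (1 − 4305/24083)·231400000/4305 = 44143.014.
deff = 17879.131 / 44143.014 = 0.4050.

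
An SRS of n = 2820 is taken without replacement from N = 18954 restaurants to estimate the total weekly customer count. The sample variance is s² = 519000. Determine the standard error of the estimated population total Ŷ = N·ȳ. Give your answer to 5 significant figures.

Var(Ŷ) = N²·Var(ȳ) = N²·(1 − n/N)·s²/n.
f = 2820/18954 = 0.14878126; Var(ȳ) = 0.85121874·519000/2820 = 156.66047.
Var(Ŷ) = 18954² · 156.66047 = 5.6280919 × 10^10.
SE(Ŷ) = √(5.6280919 × 10^10) = 237240.

237240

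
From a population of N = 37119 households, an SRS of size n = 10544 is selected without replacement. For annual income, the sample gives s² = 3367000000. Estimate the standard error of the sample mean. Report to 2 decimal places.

Under SRS without replacement, Var(ȳ) = (1 − f)·s²/n with f = n/N = 10544/37119 = 0.28405938.
Var(ȳ) = (1 − 0.28405938)·3367000000/10544 = 0.71594062·319328.53 = 228620.27.
SE(ȳ) = √(228620.27) = 478.14.

478.14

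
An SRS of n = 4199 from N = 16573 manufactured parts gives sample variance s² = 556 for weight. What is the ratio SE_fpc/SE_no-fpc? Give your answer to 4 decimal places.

0.8641

f = n/N = 4199/16573 = 0.25336391.
SE_no-fpc = √(s²/n) = 0.36388526; SE_fpc = √((1−f)s²/n) = 0.31442636.
Ratio = √(1−f) = 0.86408107.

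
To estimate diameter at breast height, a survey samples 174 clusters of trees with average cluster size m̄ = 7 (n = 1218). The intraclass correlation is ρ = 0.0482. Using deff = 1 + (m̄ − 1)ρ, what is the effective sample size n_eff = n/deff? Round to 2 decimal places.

deff = 1 + (7 − 1)·0.0482 = 1 + 0.2892 = 1.2892.
n_eff = 1218 / 1.2892 = 944.77.

944.77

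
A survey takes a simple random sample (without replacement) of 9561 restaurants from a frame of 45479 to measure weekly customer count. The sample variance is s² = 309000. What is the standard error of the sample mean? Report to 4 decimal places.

Under SRS without replacement, Var(ȳ) = (1 − f)·s²/n with f = n/N = 9561/45479 = 0.21022890.
Var(ȳ) = (1 − 0.21022890)·309000/9561 = 0.78977110·32.318795 = 25.52445.
SE(ȳ) = √(25.52445) = 5.0522.

5.0522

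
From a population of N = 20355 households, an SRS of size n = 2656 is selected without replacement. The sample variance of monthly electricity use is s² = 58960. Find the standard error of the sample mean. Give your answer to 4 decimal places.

4.3934

Under SRS without replacement, Var(ȳ) = (1 − f)·s²/n with f = n/N = 2656/20355 = 0.13048391.
Var(ȳ) = (1 − 0.13048391)·58960/2656 = 0.86951609·22.198795 = 19.30221.
SE(ȳ) = √(19.30221) = 4.3934.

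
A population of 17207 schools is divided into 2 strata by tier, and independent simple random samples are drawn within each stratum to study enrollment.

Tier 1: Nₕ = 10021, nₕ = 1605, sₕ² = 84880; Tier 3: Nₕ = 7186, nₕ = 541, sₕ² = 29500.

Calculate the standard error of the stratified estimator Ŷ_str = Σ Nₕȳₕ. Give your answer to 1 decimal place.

84047.1

Var(Ŷ_str) = Σₕ Nₕ²(1 − fₕ)sₕ²/nₕ.
Tier 1: 10021²·(1 − 1605/10021)·84880/1605 = 4.460126 × 10^9.
Tier 3: 7186²·(1 − 541/7186)·29500/541 = 2.603796 × 10^9.
Sum = 7.063922 × 10^9.
SE = √(7.063922 × 10^9) = 84047.1.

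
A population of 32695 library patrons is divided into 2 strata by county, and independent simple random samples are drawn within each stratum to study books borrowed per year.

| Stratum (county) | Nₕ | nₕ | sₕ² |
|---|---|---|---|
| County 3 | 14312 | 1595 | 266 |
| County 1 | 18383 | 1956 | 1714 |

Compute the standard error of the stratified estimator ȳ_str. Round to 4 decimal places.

0.5253

Var(ȳ_str) = Σₕ Wₕ²(1 − fₕ)sₕ²/nₕ with Wₕ = Nₕ/N, N = 32695.
County 3: Wₕ = 0.43774277; term = 0.43774277²·(1 − 0.11144494)·266/1595 = 0.028395091.
County 1: Wₕ = 0.56225723; term = 0.56225723²·(1 − 0.10640265)·1714/1956 = 0.24754487.
Sum = 0.27593996.
SE = √(0.27593996) = 0.5253.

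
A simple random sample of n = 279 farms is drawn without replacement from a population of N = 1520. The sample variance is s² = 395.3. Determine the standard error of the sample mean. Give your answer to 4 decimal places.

Under SRS without replacement, Var(ȳ) = (1 − f)·s²/n with f = n/N = 279/1520 = 0.18355263.
Var(ȳ) = (1 − 0.18355263)·395.3/279 = 0.81644737·1.4168459 = 1.1567801.
SE(ȳ) = √(1.1567801) = 1.0755.

1.0755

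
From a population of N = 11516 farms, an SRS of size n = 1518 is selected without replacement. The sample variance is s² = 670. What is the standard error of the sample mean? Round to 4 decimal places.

Under SRS without replacement, Var(ȳ) = (1 − f)·s²/n with f = n/N = 1518/11516 = 0.13181660.
Var(ȳ) = (1 − 0.13181660)·670/1518 = 0.86818340·0.44137022 = 0.3831903.
SE(ȳ) = √(0.3831903) = 0.6190.

0.6190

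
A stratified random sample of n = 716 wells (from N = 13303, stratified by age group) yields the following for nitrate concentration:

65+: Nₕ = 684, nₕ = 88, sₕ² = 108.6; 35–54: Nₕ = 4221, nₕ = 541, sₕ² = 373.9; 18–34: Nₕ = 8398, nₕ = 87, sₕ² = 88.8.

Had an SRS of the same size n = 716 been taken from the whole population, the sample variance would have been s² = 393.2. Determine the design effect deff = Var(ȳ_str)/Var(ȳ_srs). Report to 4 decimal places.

Var(ȳ_str) = Σ Wₕ²(1−fₕ)sₕ²/nₕ with Wₕ = Nₕ/13303:
  65+: (684/13303)²·(1−88/684)·108.6/88 = 0.0028428264
  35–54: (4221/13303)²·(1−541/4221)·373.9/541 = 0.060662763
  18–34: (8398/13303)²·(1−87/8398)·88.8/87 = 0.40255357
  → Var(ȳ_str) = 0.46605916.
Var(ȳ_srs) = (1 − 716/13303)·393.2/716 = 0.51960477.
deff = 0.46605916 / 0.51960477 = 0.8969.

0.8969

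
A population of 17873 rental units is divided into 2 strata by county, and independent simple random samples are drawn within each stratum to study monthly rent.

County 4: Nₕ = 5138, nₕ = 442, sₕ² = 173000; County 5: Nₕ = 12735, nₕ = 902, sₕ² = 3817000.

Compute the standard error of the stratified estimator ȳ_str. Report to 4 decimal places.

Var(ȳ_str) = Σₕ Wₕ²(1 − fₕ)sₕ²/nₕ with Wₕ = Nₕ/N, N = 17873.
County 4: Wₕ = 0.28747272; term = 0.28747272²·(1 − 0.08602569)·173000/442 = 29.563178.
County 5: Wₕ = 0.71252728; term = 0.71252728²·(1 − 0.07082843)·3817000/902 = 1996.2481.
Sum = 2025.8113.
SE = √(2025.8113) = 45.0090.

45.0090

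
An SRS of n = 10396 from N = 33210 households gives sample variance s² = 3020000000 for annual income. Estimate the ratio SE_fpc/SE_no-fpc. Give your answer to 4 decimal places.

0.8288

f = n/N = 10396/33210 = 0.31303824.
SE_no-fpc = √(s²/n) = 538.97713; SE_fpc = √((1−f)s²/n) = 446.72126.
Ratio = √(1−f) = 0.82883156.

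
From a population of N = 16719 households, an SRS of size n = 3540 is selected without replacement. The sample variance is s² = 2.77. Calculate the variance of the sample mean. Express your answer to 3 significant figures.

6.17 × 10^-4

Under SRS without replacement, Var(ȳ) = (1 − f)·s²/n with f = n/N = 3540/16719 = 0.21173515.
Var(ȳ) = (1 − 0.21173515)·2.77/3540 = 0.78826485·7.8248588 × 10^-4 = 6.1680611 × 10^-4.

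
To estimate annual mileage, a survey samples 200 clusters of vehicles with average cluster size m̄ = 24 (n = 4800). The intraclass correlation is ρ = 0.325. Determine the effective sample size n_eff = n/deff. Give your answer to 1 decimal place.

566.4

deff = 1 + (24 − 1)·0.325 = 1 + 7.475 = 8.475.
n_eff = 4800 / 8.475 = 566.4.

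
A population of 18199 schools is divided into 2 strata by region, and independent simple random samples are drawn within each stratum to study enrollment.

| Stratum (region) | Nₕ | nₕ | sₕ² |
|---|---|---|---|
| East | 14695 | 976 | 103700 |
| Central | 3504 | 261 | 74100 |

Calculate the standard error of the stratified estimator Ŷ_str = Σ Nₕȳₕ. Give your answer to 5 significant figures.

Var(Ŷ_str) = Σₕ Nₕ²(1 − fₕ)sₕ²/nₕ.
East: 14695²·(1 − 976/14695)·103700/976 = 2.1420075 × 10^10.
Central: 3504²·(1 − 261/3504)·74100/261 = 3.2261811 × 10^9.
Sum = 2.4646256 × 10^10.
SE = √(2.4646256 × 10^10) = 156990.

156990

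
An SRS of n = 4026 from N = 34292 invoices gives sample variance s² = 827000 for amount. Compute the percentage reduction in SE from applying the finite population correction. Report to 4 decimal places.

f = n/N = 4026/34292 = 0.11740348.
SE_no-fpc = √(s²/n) = 14.332299; SE_fpc = √((1−f)s²/n) = 13.464709.
Ratio = √(1−f) = 0.93946608. Reduction = 100·(1 − 0.93946608) = 6.0534%.

6.0534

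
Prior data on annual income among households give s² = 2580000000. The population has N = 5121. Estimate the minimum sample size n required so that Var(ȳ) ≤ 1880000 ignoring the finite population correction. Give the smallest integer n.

1373

Without fpc, n₀ = s²/D = 2580000000/1880000 = 1372.3404.
Rounding up, n = 1373.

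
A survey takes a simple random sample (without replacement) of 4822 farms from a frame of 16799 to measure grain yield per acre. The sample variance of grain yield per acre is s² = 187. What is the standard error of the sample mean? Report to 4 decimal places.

0.1663

Under SRS without replacement, Var(ȳ) = (1 − f)·s²/n with f = n/N = 4822/16799 = 0.28704090.
Var(ȳ) = (1 − 0.28704090)·187/4822 = 0.71295910·0.038780589 = 0.027648974.
SE(ȳ) = √(0.027648974) = 0.1663.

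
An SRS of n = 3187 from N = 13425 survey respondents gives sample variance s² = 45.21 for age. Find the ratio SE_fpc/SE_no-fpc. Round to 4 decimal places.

0.8733

f = n/N = 3187/13425 = 0.23739292.
SE_no-fpc = √(s²/n) = 0.11910397; SE_fpc = √((1−f)s²/n) = 0.10401037.
Ratio = √(1−f) = 0.87327377.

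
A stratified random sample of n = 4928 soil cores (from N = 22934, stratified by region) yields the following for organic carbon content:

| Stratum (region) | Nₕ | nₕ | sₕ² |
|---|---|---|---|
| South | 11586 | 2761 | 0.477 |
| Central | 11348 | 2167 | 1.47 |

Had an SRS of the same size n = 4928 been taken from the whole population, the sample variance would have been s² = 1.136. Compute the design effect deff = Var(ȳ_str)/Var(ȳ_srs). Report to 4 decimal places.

Var(ȳ_str) = Σ Wₕ²(1−fₕ)sₕ²/nₕ with Wₕ = Nₕ/22934:
  South: (11586/22934)²·(1−2761/11586)·0.477/2761 = 3.3584632 × 10^-5
  Central: (11348/22934)²·(1−2167/11348)·1.47/2167 = 1.343718 × 10^-4
  → Var(ȳ_str) = 1.6795643 × 10^-4.
Var(ȳ_srs) = (1 − 4928/22934)·1.136/4928 = 1.8098604 × 10^-4.
deff = (1.6795643 × 10^-4) / (1.8098604 × 10^-4) = 0.9280.

0.9280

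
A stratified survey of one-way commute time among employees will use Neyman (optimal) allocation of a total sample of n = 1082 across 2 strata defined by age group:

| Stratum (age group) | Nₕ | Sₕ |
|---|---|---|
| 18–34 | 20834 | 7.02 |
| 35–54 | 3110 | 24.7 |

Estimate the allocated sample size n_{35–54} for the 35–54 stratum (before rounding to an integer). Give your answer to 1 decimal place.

Neyman allocation: nₕ = n·NₕSₕ / Σⱼ NⱼSⱼ.
Σ NⱼSⱼ = 20834·7.02 + 3110·24.7 = 223071.68.
n_{35–54} = 1082·3110·24.7 / 223071.68 = 372.6.

372.6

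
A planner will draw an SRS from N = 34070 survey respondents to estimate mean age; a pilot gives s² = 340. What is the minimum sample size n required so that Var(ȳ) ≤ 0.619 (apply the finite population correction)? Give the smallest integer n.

Without fpc, n₀ = s²/D = 340/0.619 = 549.2730.
With fpc, (1 − n/N)·s²/n ≤ D requires n ≥ n₀/(1 + n₀/N) = 549.2730/(1 + 549.2730/34070) = 540.5582.
Rounding up, n = 541.

541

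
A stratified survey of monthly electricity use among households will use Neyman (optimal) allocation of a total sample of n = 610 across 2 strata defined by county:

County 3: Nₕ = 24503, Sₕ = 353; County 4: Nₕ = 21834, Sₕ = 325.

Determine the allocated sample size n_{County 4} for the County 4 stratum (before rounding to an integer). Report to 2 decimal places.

274.91

Neyman allocation: nₕ = n·NₕSₕ / Σⱼ NⱼSⱼ.
Σ NⱼSⱼ = 24503·353 + 21834·325 = 1.5745609 × 10^7.
n_{County 4} = 610·21834·325 / (1.5745609 × 10^7) = 274.91.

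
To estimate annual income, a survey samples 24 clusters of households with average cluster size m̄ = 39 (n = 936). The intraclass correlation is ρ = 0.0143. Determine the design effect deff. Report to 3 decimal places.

deff = 1 + (39 − 1)·0.0143 = 1 + 0.5434 = 1.5434.

1.543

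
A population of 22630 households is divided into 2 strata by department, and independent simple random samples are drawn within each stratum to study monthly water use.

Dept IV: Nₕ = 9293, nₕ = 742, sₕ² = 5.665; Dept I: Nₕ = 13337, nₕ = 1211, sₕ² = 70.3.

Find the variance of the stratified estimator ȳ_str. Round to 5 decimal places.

0.01952

Var(ȳ_str) = Σₕ Wₕ²(1 − fₕ)sₕ²/nₕ with Wₕ = Nₕ/N, N = 22630.
Dept IV: Wₕ = 0.41064958; term = 0.41064958²·(1 − 0.07984504)·5.665/742 = 0.0011846764.
Dept I: Wₕ = 0.58935042; term = 0.58935042²·(1 − 0.09080003)·70.3/1211 = 0.018332335.
Sum = 0.019517011.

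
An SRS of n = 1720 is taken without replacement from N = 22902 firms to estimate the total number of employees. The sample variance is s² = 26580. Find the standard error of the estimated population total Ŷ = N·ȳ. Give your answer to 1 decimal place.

Var(Ŷ) = N²·Var(ȳ) = N²·(1 − n/N)·s²/n.
f = 1720/22902 = 0.07510261; Var(ȳ) = 0.92489739·26580/1720 = 14.292891.
Var(Ŷ) = 22902² · 14.292891 = 7.4966443 × 10^9.
SE(Ŷ) = √(7.4966443 × 10^9) = 86583.2.

86583.2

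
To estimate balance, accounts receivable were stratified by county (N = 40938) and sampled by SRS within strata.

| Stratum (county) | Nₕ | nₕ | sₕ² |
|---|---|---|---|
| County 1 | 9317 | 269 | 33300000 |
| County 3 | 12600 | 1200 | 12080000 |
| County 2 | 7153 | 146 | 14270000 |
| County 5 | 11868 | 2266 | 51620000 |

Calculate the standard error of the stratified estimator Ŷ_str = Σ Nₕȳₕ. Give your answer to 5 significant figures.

4.4019 × 10^6

Var(Ŷ_str) = Σₕ Nₕ²(1 − fₕ)sₕ²/nₕ.
County 1: 9317²·(1 − 269/9317)·33300000/269 = 1.0435677 × 10^13.
County 3: 12600²·(1 − 1200/12600)·12080000/1200 = 1.445976 × 10^12.
County 2: 7153²·(1 − 146/7153)·14270000/146 = 4.8988197 × 10^12.
County 5: 11868²·(1 − 2266/11868)·51620000/2266 = 2.595956 × 10^12.
Sum = 1.9376429 × 10^13.
SE = √(1.9376429 × 10^13) = 4.4019 × 10^6.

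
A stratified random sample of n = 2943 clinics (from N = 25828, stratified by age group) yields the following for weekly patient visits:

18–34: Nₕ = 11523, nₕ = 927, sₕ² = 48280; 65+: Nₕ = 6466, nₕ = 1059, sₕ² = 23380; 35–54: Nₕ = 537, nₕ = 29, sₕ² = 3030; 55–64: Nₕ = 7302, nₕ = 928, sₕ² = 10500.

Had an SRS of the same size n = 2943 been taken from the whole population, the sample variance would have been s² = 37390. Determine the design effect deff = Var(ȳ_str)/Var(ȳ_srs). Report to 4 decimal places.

1.0235

Var(ȳ_str) = Σ Wₕ²(1−fₕ)sₕ²/nₕ with Wₕ = Nₕ/25828:
  18–34: (11523/25828)²·(1−927/11523)·48280/927 = 9.5326464
  65+: (6466/25828)²·(1−1059/6466)·23380/1059 = 1.1570685
  35–54: (537/25828)²·(1−29/537)·3030/29 = 0.042726869
  55–64: (7302/25828)²·(1−928/7302)·10500/928 = 0.78943005
  → Var(ȳ_str) = 11.521872.
Var(ȳ_srs) = (1 − 2943/25828)·37390/2943 = 11.257069.
deff = 11.521872 / 11.257069 = 1.0235.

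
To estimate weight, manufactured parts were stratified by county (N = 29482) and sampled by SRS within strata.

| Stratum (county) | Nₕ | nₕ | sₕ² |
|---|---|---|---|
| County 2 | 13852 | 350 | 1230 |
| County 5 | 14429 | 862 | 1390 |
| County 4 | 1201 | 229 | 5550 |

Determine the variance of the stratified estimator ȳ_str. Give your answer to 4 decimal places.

Var(ȳ_str) = Σₕ Wₕ²(1 − fₕ)sₕ²/nₕ with Wₕ = Nₕ/N, N = 29482.
County 2: Wₕ = 0.46984601; term = 0.46984601²·(1 − 0.02526711)·1230/350 = 0.75619495.
County 5: Wₕ = 0.48941727; term = 0.48941727²·(1 − 0.05974080)·1390/862 = 0.36317313.
County 4: Wₕ = 0.04073672; term = 0.04073672²·(1 − 0.19067444)·5550/229 = 0.032550142.
Sum = 1.1519182.

1.1519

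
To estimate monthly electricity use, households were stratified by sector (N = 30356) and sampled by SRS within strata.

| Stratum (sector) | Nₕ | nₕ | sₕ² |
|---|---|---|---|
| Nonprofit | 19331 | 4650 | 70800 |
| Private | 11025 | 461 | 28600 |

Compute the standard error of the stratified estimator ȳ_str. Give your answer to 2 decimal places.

3.54

Var(ȳ_str) = Σₕ Wₕ²(1 − fₕ)sₕ²/nₕ with Wₕ = Nₕ/N, N = 30356.
Nonprofit: Wₕ = 0.63680986; term = 0.63680986²·(1 − 0.24054627)·70800/4650 = 4.6892261.
Private: Wₕ = 0.36319014; term = 0.36319014²·(1 − 0.04181406)·28600/461 = 7.8412086.
Sum = 12.530435.
SE = √(12.530435) = 3.54.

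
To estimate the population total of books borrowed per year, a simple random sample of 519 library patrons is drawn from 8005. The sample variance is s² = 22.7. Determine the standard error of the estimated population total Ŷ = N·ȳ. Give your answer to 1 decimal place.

Var(Ŷ) = N²·Var(ȳ) = N²·(1 − n/N)·s²/n.
f = 519/8005 = 0.06483448; Var(ȳ) = 0.93516552·22.7/519 = 0.04090223.
Var(Ŷ) = 8005² · 0.04090223 = 2.6210159 × 10^6.
SE(Ŷ) = √(2.6210159 × 10^6) = 1619.0.

1619.0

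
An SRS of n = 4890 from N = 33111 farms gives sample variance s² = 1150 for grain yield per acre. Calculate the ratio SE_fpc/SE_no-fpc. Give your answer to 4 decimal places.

0.9232

f = n/N = 4890/33111 = 0.14768506.
SE_no-fpc = √(s²/n) = 0.48494724; SE_fpc = √((1−f)s²/n) = 0.44770768.
Ratio = √(1−f) = 0.92320904.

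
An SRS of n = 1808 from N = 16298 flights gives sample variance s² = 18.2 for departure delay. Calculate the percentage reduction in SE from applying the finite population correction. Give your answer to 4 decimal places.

5.7097

f = n/N = 1808/16298 = 0.11093386.
SE_no-fpc = √(s²/n) = 0.10033131; SE_fpc = √((1−f)s²/n) = 0.094602697.
Ratio = √(1−f) = 0.94290304. Reduction = 100·(1 − 0.94290304) = 5.7097%.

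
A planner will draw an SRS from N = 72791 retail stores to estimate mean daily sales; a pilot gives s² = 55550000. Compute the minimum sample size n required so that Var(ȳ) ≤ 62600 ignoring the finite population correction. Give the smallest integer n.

Without fpc, n₀ = s²/D = 55550000/62600 = 887.3802.
Rounding up, n = 888.

888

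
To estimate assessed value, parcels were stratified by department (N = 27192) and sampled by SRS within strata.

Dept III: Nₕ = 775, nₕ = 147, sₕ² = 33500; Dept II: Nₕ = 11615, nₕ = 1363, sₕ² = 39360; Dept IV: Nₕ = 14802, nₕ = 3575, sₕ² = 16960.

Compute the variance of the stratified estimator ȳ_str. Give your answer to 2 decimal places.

5.87

Var(ȳ_str) = Σₕ Wₕ²(1 − fₕ)sₕ²/nₕ with Wₕ = Nₕ/N, N = 27192.
Dept III: Wₕ = 0.02850103; term = 0.02850103²·(1 − 0.18967742)·33500/147 = 0.15000527.
Dept II: Wₕ = 0.42714769; term = 0.42714769²·(1 − 0.11734826)·39360/1363 = 4.6505545.
Dept IV: Wₕ = 0.54435128; term = 0.54435128²·(1 − 0.24152142)·16960/3575 = 1.0662318.
Sum = 5.8667916.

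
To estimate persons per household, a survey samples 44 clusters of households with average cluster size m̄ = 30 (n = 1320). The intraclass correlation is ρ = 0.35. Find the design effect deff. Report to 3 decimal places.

deff = 1 + (30 − 1)·0.35 = 1 + 10.15 = 11.15.

11.150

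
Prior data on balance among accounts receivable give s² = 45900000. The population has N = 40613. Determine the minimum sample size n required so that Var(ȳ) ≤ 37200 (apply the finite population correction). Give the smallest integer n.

1198

Without fpc, n₀ = s²/D = 45900000/37200 = 1233.8710.
With fpc, (1 − n/N)·s²/n ≤ D requires n ≥ n₀/(1 + n₀/N) = 1233.8710/(1 + 1233.8710/40613) = 1197.4898.
Rounding up, n = 1198.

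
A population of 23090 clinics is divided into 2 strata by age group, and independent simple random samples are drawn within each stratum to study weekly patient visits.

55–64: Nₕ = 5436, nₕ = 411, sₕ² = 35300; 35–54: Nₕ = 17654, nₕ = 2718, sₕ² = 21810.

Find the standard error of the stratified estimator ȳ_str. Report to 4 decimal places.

Var(ȳ_str) = Σₕ Wₕ²(1 − fₕ)sₕ²/nₕ with Wₕ = Nₕ/N, N = 23090.
55–64: Wₕ = 0.23542659; term = 0.23542659²·(1 − 0.07560706)·35300/411 = 4.4004849.
35–54: Wₕ = 0.76457341; term = 0.76457341²·(1 − 0.15395944)·21810/2718 = 3.9685858.
Sum = 8.3690707.
SE = √(8.3690707) = 2.8929.

2.8929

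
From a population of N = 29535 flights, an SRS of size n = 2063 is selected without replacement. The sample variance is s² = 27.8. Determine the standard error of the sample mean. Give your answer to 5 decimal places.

0.11196

Under SRS without replacement, Var(ȳ) = (1 − f)·s²/n with f = n/N = 2063/29535 = 0.06984933.
Var(ȳ) = (1 − 0.06984933)·27.8/2063 = 0.93015067·0.013475521 = 0.012534265.
SE(ȳ) = √(0.012534265) = 0.11196.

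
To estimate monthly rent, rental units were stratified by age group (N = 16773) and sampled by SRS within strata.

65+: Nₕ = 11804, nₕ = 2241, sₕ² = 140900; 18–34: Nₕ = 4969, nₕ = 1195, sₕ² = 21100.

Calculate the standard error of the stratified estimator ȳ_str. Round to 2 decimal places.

5.14

Var(ȳ_str) = Σₕ Wₕ²(1 − fₕ)sₕ²/nₕ with Wₕ = Nₕ/N, N = 16773.
65+: Wₕ = 0.70375007; term = 0.70375007²·(1 − 0.18985090)·140900/2241 = 25.227313.
18–34: Wₕ = 0.29624993; term = 0.29624993²·(1 − 0.24049104)·21100/1195 = 1.1769661.
Sum = 26.404279.
SE = √(26.404279) = 5.14.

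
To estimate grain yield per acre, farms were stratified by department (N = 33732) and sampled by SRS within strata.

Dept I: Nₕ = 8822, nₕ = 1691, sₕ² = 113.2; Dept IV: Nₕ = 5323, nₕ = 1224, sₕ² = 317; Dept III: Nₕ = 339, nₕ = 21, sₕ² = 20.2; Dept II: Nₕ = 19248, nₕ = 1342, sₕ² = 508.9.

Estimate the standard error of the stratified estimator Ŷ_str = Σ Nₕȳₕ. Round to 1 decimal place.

Var(Ŷ_str) = Σₕ Nₕ²(1 − fₕ)sₕ²/nₕ.
Dept I: 8822²·(1 − 1691/8822)·113.2/1691 = 4.21134 × 10^6.
Dept IV: 5323²·(1 − 1224/5323)·317/1224 = 5.6508298 × 10^6.
Dept III: 339²·(1 − 21/339)·20.2/21 = 103695.26.
Dept II: 19248²·(1 − 1342/19248)·508.9/1342 = 1.3069655 × 10^8.
Sum = 1.4066242 × 10^8.
SE = √(1.4066242 × 10^8) = 11860.1.

11860.1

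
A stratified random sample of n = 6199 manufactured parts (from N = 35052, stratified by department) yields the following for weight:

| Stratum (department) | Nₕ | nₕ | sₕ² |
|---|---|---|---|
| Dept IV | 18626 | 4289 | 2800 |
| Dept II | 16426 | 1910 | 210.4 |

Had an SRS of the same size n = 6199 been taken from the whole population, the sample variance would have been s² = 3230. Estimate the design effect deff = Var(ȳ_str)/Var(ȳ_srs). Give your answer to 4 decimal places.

0.3807

Var(ȳ_str) = Σ Wₕ²(1−fₕ)sₕ²/nₕ with Wₕ = Nₕ/35052:
  Dept IV: (18626/35052)²·(1−4289/18626)·2800/4289 = 0.14189081
  Dept II: (16426/35052)²·(1−1910/16426)·210.4/1910 = 0.021377925
  → Var(ȳ_str) = 0.16326874.
Var(ȳ_srs) = (1 − 6199/35052)·3230/6199 = 0.42890298.
deff = 0.16326874 / 0.42890298 = 0.3807.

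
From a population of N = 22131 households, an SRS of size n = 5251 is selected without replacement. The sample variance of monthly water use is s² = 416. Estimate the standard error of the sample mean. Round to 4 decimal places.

Under SRS without replacement, Var(ȳ) = (1 − f)·s²/n with f = n/N = 5251/22131 = 0.23726899.
Var(ȳ) = (1 − 0.23726899)·416/5251 = 0.76273101·0.079223005 = 0.060425843.
SE(ȳ) = √(0.060425843) = 0.2458.

0.2458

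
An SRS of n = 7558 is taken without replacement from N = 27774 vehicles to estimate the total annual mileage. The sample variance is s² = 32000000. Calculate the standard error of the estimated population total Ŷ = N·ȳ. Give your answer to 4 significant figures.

Var(Ŷ) = N²·Var(ȳ) = N²·(1 − n/N)·s²/n.
f = 7558/27774 = 0.27212501; Var(ȳ) = 0.72787499·32000000/7558 = 3081.7676.
Var(Ŷ) = 27774² · 3081.7676 = 2.3772604 × 10^12.
SE(Ŷ) = √(2.3772604 × 10^12) = 1.542 × 10^6.

1.542 × 10^6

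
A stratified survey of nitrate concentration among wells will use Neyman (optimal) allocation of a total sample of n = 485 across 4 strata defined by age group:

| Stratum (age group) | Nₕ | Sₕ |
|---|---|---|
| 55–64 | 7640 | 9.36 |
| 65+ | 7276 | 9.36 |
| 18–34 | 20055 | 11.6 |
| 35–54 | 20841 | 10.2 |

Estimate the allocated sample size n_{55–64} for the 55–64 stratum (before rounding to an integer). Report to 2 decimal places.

59.30

Neyman allocation: nₕ = n·NₕSₕ / Σⱼ NⱼSⱼ.
Σ NⱼSⱼ = 7640·9.36 + 7276·9.36 + 20055·11.6 + 20841·10.2 = 584829.96.
n_{55–64} = 485·7640·9.36 / 584829.96 = 59.30.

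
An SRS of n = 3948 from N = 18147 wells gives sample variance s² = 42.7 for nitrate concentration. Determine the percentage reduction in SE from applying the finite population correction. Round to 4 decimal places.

f = n/N = 3948/18147 = 0.21755662.
SE_no-fpc = √(s²/n) = 0.10399809; SE_fpc = √((1−f)s²/n) = 0.091992374.
Ratio = √(1−f) = 0.88455830. Reduction = 100·(1 − 0.88455830) = 11.5442%.

11.5442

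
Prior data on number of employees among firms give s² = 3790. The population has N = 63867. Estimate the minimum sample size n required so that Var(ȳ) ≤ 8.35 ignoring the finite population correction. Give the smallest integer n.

454

Without fpc, n₀ = s²/D = 3790/8.35 = 453.8922.
Rounding up, n = 454.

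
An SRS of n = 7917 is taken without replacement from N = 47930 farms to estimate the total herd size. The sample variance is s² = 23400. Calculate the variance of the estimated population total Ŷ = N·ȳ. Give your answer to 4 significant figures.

5.668 × 10^9

Var(Ŷ) = N²·Var(ȳ) = N²·(1 − n/N)·s²/n.
f = 7917/47930 = 0.16517839; Var(ȳ) = 0.83482161·23400/7917 = 2.467453.
Var(Ŷ) = 47930² · 2.467453 = 5.6684425 × 10^9.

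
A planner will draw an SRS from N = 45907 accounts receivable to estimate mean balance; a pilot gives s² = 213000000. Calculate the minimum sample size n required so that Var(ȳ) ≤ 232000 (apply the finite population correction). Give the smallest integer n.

901

Without fpc, n₀ = s²/D = 213000000/232000 = 918.1034.
With fpc, (1 − n/N)·s²/n ≤ D requires n ≥ n₀/(1 + n₀/N) = 918.1034/(1 + 918.1034/45907) = 900.1021.
Rounding up, n = 901.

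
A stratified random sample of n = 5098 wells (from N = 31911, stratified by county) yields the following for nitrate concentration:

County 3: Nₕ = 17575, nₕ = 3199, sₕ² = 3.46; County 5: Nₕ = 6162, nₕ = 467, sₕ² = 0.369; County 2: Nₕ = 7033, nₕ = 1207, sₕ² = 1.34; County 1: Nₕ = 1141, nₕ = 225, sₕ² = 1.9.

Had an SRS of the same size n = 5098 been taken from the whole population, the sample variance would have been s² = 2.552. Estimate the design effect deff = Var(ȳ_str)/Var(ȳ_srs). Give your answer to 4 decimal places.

Var(ȳ_str) = Σ Wₕ²(1−fₕ)sₕ²/nₕ with Wₕ = Nₕ/31911:
  County 3: (17575/31911)²·(1−3199/17575)·3.46/3199 = 2.6835793 × 10^-4
  County 5: (6162/31911)²·(1−467/6162)·0.369/467 = 2.7229777 × 10^-5
  County 2: (7033/31911)²·(1−1207/7033)·1.34/1207 = 4.4671218 × 10^-5
  County 1: (1141/31911)²·(1−225/1141)·1.9/225 = 8.6670514 × 10^-6
  → Var(ȳ_str) = 3.4892598 × 10^-4.
Var(ȳ_srs) = (1 − 5098/31911)·2.552/5098 = 4.2061604 × 10^-4.
deff = (3.4892598 × 10^-4) / (4.2061604 × 10^-4) = 0.8296.

0.8296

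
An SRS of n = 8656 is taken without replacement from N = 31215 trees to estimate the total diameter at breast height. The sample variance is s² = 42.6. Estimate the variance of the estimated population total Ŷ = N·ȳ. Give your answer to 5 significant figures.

Var(Ŷ) = N²·Var(ȳ) = N²·(1 − n/N)·s²/n.
f = 8656/31215 = 0.27730258; Var(ȳ) = 0.72269742·42.6/8656 = 0.0035567133.
Var(Ŷ) = 31215² · 0.0035567133 = 3.4655769 × 10^6.

3.4656 × 10^6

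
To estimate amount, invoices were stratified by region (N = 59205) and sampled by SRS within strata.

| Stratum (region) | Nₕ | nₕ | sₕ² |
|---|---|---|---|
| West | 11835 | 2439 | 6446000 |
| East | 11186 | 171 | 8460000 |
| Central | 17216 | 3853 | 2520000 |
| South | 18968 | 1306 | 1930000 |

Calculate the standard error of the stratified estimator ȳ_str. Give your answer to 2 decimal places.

Var(ȳ_str) = Σₕ Wₕ²(1 − fₕ)sₕ²/nₕ with Wₕ = Nₕ/N, N = 59205.
West: Wₕ = 0.19989866; term = 0.19989866²·(1 − 0.20608365)·6446000/2439 = 83.844195.
East: Wₕ = 0.18893675; term = 0.18893675²·(1 − 0.01528697)·8460000/171 = 1739.0689.
Central: Wₕ = 0.29078625; term = 0.29078625²·(1 − 0.22380344)·2520000/3853 = 42.926056.
South: Wₕ = 0.32037835; term = 0.32037835²·(1 − 0.06885280)·1930000/1306 = 141.24035.
Sum = 2007.0795.
SE = √(2007.0795) = 44.80.

44.80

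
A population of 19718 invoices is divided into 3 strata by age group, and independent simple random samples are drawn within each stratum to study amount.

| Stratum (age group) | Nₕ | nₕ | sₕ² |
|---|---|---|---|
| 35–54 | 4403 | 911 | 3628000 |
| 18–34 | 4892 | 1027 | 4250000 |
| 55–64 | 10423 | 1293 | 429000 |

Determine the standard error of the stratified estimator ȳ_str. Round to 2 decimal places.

20.97

Var(ȳ_str) = Σₕ Wₕ²(1 − fₕ)sₕ²/nₕ with Wₕ = Nₕ/N, N = 19718.
35–54: Wₕ = 0.22329851; term = 0.22329851²·(1 − 0.20690438)·3628000/911 = 157.4875.
18–34: Wₕ = 0.24809818; term = 0.24809818²·(1 − 0.20993459)·4250000/1027 = 201.24667.
55–64: Wₕ = 0.52860331; term = 0.52860331²·(1 − 0.12405258)·429000/1293 = 81.207578.
Sum = 439.94175.
SE = √(439.94175) = 20.97.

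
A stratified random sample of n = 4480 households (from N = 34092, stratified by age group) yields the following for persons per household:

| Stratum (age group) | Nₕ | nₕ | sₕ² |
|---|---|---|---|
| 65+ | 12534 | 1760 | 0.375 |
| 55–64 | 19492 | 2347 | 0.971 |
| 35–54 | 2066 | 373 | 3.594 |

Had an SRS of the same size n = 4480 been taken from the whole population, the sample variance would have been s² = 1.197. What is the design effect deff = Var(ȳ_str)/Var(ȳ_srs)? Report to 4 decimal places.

Var(ȳ_str) = Σ Wₕ²(1−fₕ)sₕ²/nₕ with Wₕ = Nₕ/34092:
  65+: (12534/34092)²·(1−1760/12534)·0.375/1760 = 2.475599 × 10^-5
  55–64: (19492/34092)²·(1−2347/19492)·0.971/2347 = 1.1895839 × 10^-4
  35–54: (2066/34092)²·(1−373/2066)·3.594/373 = 2.8996899 × 10^-5
  → Var(ȳ_str) = 1.7271128 × 10^-4.
Var(ȳ_srs) = (1 − 4480/34092)·1.197/4480 = 2.3207662 × 10^-4.
deff = (1.7271128 × 10^-4) / (2.3207662 × 10^-4) = 0.7442.

0.7442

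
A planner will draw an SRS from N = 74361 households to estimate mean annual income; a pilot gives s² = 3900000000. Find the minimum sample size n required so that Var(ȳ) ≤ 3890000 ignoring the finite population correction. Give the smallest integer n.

Without fpc, n₀ = s²/D = 3900000000/3890000 = 1002.5707.
Rounding up, n = 1003.

1003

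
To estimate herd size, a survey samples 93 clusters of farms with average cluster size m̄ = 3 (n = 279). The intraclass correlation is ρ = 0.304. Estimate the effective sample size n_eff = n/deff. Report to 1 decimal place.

173.5

deff = 1 + (3 − 1)·0.304 = 1 + 0.608 = 1.608.
n_eff = 279 / 1.608 = 173.5.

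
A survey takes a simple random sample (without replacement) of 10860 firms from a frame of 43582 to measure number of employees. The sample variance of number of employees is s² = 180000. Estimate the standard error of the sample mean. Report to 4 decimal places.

Under SRS without replacement, Var(ȳ) = (1 − f)·s²/n with f = n/N = 10860/43582 = 0.24918544.
Var(ȳ) = (1 − 0.24918544)·180000/10860 = 0.75081456·16.574586 = 12.44444.
SE(ȳ) = √(12.44444) = 3.5277.

3.5277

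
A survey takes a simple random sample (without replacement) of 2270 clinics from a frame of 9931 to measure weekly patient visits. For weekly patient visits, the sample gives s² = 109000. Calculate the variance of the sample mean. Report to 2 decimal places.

37.04

Under SRS without replacement, Var(ȳ) = (1 − f)·s²/n with f = n/N = 2270/9931 = 0.22857718.
Var(ȳ) = (1 − 0.22857718)·109000/2270 = 0.77142282·48.017621 = 37.041889.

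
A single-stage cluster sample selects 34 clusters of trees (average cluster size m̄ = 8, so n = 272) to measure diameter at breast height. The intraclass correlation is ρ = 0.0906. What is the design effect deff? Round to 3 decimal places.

deff = 1 + (8 − 1)·0.0906 = 1 + 0.6342 = 1.6342.

1.634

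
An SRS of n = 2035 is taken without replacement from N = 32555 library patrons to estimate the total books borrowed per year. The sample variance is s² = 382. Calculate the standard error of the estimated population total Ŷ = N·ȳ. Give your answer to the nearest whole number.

13657

Var(Ŷ) = N²·Var(ȳ) = N²·(1 − n/N)·s²/n.
f = 2035/32555 = 0.06250960; Var(ȳ) = 0.93749040·382/2035 = 0.175981.
Var(Ŷ) = 32555² · 0.175981 = 1.865096 × 10^8.
SE(Ŷ) = √(1.865096 × 10^8) = 13657.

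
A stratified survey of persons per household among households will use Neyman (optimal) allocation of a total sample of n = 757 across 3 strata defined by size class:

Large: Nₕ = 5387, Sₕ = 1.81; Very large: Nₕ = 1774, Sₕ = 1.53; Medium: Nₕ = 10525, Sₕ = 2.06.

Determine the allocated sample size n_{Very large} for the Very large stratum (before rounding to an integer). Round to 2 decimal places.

Neyman allocation: nₕ = n·NₕSₕ / Σⱼ NⱼSⱼ.
Σ NⱼSⱼ = 5387·1.81 + 1774·1.53 + 10525·2.06 = 34146.19.
n_{Very large} = 757·1774·1.53 / 34146.19 = 60.17.

60.17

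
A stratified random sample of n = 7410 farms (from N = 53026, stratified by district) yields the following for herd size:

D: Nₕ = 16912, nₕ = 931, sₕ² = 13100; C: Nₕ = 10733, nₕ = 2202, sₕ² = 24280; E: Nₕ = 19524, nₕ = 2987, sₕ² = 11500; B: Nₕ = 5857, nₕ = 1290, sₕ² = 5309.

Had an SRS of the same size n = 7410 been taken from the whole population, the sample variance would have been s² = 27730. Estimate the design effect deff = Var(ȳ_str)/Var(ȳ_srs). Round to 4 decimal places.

0.6812

Var(ȳ_str) = Σ Wₕ²(1−fₕ)sₕ²/nₕ with Wₕ = Nₕ/53026:
  D: (16912/53026)²·(1−931/16912)·13100/931 = 1.3525172
  C: (10733/53026)²·(1−2202/10733)·24280/2202 = 0.35906635
  E: (19524/53026)²·(1−2987/19524)·11500/2987 = 0.44208971
  B: (5857/53026)²·(1−1290/5857)·5309/1290 = 0.03915178
  → Var(ȳ_str) = 2.192825.
Var(ȳ_srs) = (1 − 7410/53026)·27730/7410 = 3.2192892.
deff = 2.192825 / 3.2192892 = 0.6812.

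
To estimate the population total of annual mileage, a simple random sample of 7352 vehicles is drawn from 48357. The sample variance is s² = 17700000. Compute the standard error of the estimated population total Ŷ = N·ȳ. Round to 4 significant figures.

Var(Ŷ) = N²·Var(ȳ) = N²·(1 − n/N)·s²/n.
f = 7352/48357 = 0.15203590; Var(ȳ) = 0.84796410·17700000/7352 = 2041.4805.
Var(Ŷ) = 48357² · 2041.4805 = 4.7737969 × 10^12.
SE(Ŷ) = √(4.7737969 × 10^12) = 2.185 × 10^6.

2.185 × 10^6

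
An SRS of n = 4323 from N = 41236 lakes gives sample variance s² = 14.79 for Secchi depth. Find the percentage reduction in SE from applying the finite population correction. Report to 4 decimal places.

f = n/N = 4323/41236 = 0.10483558.
SE_no-fpc = √(s²/n) = 0.058491326; SE_fpc = √((1−f)s²/n) = 0.055340474.
Ratio = √(1−f) = 0.94613129. Reduction = 100·(1 − 0.94613129) = 5.3869%.

5.3869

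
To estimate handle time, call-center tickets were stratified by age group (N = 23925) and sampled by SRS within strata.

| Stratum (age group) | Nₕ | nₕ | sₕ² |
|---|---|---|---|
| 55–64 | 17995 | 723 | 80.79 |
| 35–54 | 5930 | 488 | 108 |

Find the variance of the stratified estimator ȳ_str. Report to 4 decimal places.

Var(ȳ_str) = Σₕ Wₕ²(1 − fₕ)sₕ²/nₕ with Wₕ = Nₕ/N, N = 23925.
55–64: Wₕ = 0.75214211; term = 0.75214211²·(1 − 0.04017783)·80.79/723 = 0.060675016.
35–54: Wₕ = 0.24785789; term = 0.24785789²·(1 − 0.08229342)·108/488 = 0.012477089.
Sum = 0.073152105.

0.0732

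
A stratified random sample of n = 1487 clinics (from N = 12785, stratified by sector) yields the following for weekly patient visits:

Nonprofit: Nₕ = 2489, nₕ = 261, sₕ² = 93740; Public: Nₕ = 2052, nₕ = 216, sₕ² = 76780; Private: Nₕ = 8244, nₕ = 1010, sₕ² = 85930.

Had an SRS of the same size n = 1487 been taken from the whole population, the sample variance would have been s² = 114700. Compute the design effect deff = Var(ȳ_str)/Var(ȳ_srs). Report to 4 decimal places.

0.7543

Var(ȳ_str) = Σ Wₕ²(1−fₕ)sₕ²/nₕ with Wₕ = Nₕ/12785:
  Nonprofit: (2489/12785)²·(1−261/2489)·93740/261 = 12.184931
  Public: (2052/12785)²·(1−216/2052)·76780/216 = 8.1929994
  Private: (8244/12785)²·(1−1010/8244)·85930/1010 = 31.041197
  → Var(ȳ_str) = 51.419127.
Var(ȳ_srs) = (1 − 1487/12785)·114700/1487 = 68.163721.
deff = 51.419127 / 68.163721 = 0.7543.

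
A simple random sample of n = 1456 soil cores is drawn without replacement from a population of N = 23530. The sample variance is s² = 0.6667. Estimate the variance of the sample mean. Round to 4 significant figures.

Under SRS without replacement, Var(ȳ) = (1 − f)·s²/n with f = n/N = 1456/23530 = 0.06187845.
Var(ȳ) = (1 − 0.06187845)·0.6667/1456 = 0.93812155·4.5789835 × 10^-4 = 4.2956431 × 10^-4.

4.296 × 10^-4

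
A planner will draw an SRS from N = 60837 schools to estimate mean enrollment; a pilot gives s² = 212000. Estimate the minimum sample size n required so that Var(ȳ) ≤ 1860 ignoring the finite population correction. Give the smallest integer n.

114

Without fpc, n₀ = s²/D = 212000/1860 = 113.9785.
Rounding up, n = 114.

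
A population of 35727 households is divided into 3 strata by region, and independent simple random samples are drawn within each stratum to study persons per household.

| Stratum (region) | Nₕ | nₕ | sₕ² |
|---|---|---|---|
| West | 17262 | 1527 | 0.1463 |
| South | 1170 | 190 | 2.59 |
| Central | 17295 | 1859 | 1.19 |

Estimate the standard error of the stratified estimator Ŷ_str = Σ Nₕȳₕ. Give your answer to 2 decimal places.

461.03

Var(Ŷ_str) = Σₕ Nₕ²(1 − fₕ)sₕ²/nₕ.
West: 17262²·(1 − 1527/17262)·0.1463/1527 = 26023.347.
South: 1170²·(1 − 190/1170)·2.59/190 = 15629.968.
Central: 17295²·(1 − 1859/17295)·1.19/1859 = 170892.46.
Sum = 212545.78.
SE = √(212545.78) = 461.03.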